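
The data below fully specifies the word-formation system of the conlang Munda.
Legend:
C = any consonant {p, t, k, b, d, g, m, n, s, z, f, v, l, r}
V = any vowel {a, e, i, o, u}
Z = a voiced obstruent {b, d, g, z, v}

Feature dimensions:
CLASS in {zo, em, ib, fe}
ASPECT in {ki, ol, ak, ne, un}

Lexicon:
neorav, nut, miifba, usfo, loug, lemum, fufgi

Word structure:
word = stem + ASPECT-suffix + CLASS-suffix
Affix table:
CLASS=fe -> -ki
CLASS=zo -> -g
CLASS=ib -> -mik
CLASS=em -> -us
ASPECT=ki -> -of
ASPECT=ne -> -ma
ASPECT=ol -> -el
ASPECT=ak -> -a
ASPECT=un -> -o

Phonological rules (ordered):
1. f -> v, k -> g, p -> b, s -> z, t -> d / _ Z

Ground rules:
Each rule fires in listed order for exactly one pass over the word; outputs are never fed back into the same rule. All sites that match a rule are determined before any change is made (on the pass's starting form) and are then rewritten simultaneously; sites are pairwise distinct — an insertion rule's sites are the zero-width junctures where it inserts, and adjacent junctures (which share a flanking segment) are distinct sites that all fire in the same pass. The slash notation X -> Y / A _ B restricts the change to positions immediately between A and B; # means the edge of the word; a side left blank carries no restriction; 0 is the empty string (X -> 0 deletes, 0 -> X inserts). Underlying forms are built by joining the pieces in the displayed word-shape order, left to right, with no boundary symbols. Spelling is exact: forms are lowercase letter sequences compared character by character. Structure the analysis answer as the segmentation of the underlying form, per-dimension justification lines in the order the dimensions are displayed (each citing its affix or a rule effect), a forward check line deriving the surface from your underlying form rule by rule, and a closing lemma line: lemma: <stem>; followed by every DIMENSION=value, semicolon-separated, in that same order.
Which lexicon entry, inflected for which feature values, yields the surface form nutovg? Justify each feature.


underlying: nut-of-g
CLASS=zo - signalled by the affix -g
ASPECT=ki - signalled by the affix -of
check: nutofg -> nutovg
lemma: nut; CLASS=zo; ASPECT=ki


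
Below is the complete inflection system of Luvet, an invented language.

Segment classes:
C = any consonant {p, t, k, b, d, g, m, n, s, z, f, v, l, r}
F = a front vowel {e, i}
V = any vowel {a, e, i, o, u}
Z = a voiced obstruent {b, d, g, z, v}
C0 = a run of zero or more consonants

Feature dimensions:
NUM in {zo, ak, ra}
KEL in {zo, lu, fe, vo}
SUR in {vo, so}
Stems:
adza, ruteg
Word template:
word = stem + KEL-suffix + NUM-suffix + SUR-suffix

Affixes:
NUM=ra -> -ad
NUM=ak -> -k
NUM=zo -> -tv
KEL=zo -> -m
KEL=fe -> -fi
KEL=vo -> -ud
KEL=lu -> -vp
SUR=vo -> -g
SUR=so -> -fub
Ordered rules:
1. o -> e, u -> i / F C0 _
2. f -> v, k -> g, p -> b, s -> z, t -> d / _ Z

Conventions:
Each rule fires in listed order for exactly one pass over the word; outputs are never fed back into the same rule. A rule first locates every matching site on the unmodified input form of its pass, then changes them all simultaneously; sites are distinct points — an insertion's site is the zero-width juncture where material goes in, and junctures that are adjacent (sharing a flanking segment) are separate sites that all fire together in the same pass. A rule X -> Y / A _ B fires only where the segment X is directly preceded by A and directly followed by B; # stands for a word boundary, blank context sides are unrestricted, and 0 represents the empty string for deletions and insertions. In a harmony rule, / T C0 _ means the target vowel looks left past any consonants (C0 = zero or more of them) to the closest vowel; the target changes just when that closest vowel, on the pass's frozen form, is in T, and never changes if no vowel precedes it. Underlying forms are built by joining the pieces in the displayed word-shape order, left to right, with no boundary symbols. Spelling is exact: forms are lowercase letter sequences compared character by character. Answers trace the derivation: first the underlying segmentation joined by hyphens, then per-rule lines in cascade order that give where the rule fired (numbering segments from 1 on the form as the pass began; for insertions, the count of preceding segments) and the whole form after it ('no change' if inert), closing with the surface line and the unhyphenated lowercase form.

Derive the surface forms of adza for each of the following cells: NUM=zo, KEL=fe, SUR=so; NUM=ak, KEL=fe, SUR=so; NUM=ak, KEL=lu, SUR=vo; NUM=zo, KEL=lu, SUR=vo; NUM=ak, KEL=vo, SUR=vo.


cell NUM=zo, KEL=fe, SUR=so:
underlying: adza-fi-tv-fub
1. o -> e, u -> i / F C0 _: fires at position(s) 10: adzafitvfib
2. f -> v, k -> g, p -> b, s -> z, t -> d / _ Z: fires at position(s) 7: adzafidvfib
surface: adzafidvfib

cell NUM=ak, KEL=fe, SUR=so:
underlying: adza-fi-k-fub
1. o -> e, u -> i / F C0 _: fires at position(s) 9: adzafikfib
2. f -> v, k -> g, p -> b, s -> z, t -> d / _ Z: no change
surface: adzafikfib

cell NUM=ak, KEL=lu, SUR=vo:
underlying: adza-vp-k-g
1. o -> e, u -> i / F C0 _: no change
2. f -> v, k -> g, p -> b, s -> z, t -> d / _ Z: fires at position(s) 7: adzavpgg
surface: adzavpgg

cell NUM=zo, KEL=lu, SUR=vo:
underlying: adza-vp-tv-g
1. o -> e, u -> i / F C0 _: no change
2. f -> v, k -> g, p -> b, s -> z, t -> d / _ Z: fires at position(s) 7: adzavpdvg
surface: adzavpdvg

cell NUM=ak, KEL=vo, SUR=vo:
underlying: adza-ud-k-g
1. o -> e, u -> i / F C0 _: no change
2. f -> v, k -> g, p -> b, s -> z, t -> d / _ Z: fires at position(s) 7: adzaudgg
surface: adzaudgg


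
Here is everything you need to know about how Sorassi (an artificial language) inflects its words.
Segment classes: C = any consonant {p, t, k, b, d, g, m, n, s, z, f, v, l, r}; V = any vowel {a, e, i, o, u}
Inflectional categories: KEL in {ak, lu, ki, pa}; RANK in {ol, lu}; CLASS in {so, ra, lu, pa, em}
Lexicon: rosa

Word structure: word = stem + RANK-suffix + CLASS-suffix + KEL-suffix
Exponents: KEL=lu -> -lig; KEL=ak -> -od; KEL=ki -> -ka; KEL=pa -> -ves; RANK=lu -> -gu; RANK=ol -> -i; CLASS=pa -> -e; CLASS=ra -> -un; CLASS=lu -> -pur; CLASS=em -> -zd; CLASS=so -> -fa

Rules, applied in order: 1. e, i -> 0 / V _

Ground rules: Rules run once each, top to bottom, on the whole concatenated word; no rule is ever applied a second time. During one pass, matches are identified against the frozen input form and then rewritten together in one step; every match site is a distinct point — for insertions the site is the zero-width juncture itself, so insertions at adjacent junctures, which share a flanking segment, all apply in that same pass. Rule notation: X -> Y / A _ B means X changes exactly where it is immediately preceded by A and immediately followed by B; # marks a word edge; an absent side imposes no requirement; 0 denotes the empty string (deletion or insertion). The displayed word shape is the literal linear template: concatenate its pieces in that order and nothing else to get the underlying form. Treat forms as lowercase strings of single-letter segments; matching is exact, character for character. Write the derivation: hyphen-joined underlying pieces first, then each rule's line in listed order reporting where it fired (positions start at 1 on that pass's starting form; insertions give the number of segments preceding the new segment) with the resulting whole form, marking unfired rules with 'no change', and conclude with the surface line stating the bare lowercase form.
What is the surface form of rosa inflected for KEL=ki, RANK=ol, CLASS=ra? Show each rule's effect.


underlying: rosa-i-un-ka
1. e, i -> 0 / V _: fires at position(s) 5: rosaunka
surface: rosaunka


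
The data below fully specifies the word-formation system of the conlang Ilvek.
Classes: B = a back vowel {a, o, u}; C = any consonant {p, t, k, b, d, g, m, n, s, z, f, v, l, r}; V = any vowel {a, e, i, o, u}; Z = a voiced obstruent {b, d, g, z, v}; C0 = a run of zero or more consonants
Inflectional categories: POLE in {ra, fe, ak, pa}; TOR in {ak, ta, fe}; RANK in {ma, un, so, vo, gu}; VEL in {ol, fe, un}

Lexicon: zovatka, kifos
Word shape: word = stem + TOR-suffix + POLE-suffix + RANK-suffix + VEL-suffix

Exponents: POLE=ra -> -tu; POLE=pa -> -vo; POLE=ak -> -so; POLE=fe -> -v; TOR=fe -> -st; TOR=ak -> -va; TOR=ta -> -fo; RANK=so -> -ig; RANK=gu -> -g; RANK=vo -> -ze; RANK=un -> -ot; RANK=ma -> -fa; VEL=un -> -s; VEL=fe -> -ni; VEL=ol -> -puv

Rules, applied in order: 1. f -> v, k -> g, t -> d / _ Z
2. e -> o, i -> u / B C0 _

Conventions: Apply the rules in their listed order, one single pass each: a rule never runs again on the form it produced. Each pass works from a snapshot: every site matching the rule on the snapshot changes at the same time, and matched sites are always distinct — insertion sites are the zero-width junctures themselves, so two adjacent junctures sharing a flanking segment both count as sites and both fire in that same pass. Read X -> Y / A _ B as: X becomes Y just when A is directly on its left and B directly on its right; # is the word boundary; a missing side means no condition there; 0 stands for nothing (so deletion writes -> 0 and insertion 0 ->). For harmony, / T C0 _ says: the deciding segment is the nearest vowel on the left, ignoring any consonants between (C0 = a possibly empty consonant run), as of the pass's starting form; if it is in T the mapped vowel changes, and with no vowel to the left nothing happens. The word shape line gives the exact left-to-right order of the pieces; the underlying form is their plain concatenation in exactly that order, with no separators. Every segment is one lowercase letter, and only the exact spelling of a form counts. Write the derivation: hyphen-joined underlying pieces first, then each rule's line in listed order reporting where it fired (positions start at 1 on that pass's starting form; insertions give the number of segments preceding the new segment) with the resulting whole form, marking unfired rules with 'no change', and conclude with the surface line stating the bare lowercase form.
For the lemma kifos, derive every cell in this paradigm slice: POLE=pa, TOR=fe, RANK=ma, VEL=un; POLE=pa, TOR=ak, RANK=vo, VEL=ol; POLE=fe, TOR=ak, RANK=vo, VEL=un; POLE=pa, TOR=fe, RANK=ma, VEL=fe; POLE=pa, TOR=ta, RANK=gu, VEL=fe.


cell POLE=pa, TOR=fe, RANK=ma, VEL=un:
underlying: kifos-st-vo-fa-s
1. f -> v, k -> g, t -> d / _ Z: fires at position(s) 7: kifossdvofas
2. e -> o, i -> u / B C0 _: no change
surface: kifossdvofas

cell POLE=pa, TOR=ak, RANK=vo, VEL=ol:
underlying: kifos-va-vo-ze-puv
1. f -> v, k -> g, t -> d / _ Z: no change
2. e -> o, i -> u / B C0 _: fires at position(s) 11: kifosvavozopuv
surface: kifosvavozopuv

cell POLE=fe, TOR=ak, RANK=vo, VEL=un:
underlying: kifos-va-v-ze-s
1. f -> v, k -> g, t -> d / _ Z: no change
2. e -> o, i -> u / B C0 _: fires at position(s) 10: kifosvavzos
surface: kifosvavzos

cell POLE=pa, TOR=fe, RANK=ma, VEL=fe:
underlying: kifos-st-vo-fa-ni
1. f -> v, k -> g, t -> d / _ Z: fires at position(s) 7: kifossdvofani
2. e -> o, i -> u / B C0 _: fires at position(s) 13: kifossdvofanu
surface: kifossdvofanu

cell POLE=pa, TOR=ta, RANK=gu, VEL=fe:
underlying: kifos-fo-vo-g-ni
1. f -> v, k -> g, t -> d / _ Z: no change
2. e -> o, i -> u / B C0 _: fires at position(s) 12: kifosfovognu
surface: kifosfovognu


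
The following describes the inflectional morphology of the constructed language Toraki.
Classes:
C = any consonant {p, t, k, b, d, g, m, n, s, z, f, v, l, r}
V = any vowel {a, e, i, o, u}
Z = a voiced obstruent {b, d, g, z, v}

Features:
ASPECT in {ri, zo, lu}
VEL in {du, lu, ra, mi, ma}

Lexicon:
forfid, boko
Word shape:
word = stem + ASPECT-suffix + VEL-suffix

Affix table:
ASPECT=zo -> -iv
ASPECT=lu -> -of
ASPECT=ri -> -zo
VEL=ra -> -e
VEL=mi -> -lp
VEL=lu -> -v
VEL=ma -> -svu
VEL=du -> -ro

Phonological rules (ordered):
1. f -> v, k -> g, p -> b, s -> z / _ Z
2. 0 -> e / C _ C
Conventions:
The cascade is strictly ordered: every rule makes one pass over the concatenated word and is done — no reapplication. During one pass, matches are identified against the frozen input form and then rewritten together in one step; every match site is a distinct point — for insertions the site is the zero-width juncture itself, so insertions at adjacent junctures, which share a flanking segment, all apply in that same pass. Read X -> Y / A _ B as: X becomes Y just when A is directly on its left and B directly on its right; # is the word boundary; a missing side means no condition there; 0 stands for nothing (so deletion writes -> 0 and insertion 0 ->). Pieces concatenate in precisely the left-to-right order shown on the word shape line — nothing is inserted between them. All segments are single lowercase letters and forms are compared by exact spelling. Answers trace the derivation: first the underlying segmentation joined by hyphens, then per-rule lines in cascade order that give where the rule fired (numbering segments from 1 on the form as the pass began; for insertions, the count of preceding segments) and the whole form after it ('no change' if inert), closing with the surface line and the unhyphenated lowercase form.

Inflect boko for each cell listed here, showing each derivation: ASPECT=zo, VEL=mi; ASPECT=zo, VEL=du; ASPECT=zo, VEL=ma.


cell ASPECT=zo, VEL=mi:
underlying: boko-iv-lp
1. f -> v, k -> g, p -> b, s -> z / _ Z: no change
2. 0 -> e / C _ C: inserts after position(s) 6, 7: bokoivelep
surface: bokoivelep

cell ASPECT=zo, VEL=du:
underlying: boko-iv-ro
1. f -> v, k -> g, p -> b, s -> z / _ Z: no change
2. 0 -> e / C _ C: inserts after position(s) 6: bokoivero
surface: bokoivero

cell ASPECT=zo, VEL=ma:
underlying: boko-iv-svu
1. f -> v, k -> g, p -> b, s -> z / _ Z: fires at position(s) 7: bokoivzvu
2. 0 -> e / C _ C: inserts after position(s) 6, 7: bokoivezevu
surface: bokoivezevu


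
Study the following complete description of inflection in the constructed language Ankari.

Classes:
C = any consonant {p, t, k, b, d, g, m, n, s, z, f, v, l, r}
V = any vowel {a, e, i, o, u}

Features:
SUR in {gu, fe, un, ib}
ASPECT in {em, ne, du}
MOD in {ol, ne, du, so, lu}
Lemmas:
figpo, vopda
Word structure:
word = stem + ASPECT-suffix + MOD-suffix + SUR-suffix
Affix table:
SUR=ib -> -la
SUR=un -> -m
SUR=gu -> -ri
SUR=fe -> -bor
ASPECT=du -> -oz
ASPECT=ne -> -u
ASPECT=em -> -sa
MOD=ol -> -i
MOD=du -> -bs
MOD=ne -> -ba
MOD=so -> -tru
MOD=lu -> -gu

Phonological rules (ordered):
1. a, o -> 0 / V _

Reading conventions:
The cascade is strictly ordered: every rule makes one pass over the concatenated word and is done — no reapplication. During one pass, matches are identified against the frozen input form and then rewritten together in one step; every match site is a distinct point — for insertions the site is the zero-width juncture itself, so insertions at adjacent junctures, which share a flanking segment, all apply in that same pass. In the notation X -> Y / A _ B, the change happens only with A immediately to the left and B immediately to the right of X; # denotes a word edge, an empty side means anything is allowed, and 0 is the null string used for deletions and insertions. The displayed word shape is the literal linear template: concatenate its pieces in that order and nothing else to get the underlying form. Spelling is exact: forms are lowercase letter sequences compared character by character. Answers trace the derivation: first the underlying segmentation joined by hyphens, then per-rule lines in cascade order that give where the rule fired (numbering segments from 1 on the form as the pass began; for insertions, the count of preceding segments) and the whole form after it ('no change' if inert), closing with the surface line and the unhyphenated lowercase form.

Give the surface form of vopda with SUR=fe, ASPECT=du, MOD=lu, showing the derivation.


underlying: vopda-oz-gu-bor
1. a, o -> 0 / V _: fires at position(s) 6: vopdazgubor
surface: vopdazgubor


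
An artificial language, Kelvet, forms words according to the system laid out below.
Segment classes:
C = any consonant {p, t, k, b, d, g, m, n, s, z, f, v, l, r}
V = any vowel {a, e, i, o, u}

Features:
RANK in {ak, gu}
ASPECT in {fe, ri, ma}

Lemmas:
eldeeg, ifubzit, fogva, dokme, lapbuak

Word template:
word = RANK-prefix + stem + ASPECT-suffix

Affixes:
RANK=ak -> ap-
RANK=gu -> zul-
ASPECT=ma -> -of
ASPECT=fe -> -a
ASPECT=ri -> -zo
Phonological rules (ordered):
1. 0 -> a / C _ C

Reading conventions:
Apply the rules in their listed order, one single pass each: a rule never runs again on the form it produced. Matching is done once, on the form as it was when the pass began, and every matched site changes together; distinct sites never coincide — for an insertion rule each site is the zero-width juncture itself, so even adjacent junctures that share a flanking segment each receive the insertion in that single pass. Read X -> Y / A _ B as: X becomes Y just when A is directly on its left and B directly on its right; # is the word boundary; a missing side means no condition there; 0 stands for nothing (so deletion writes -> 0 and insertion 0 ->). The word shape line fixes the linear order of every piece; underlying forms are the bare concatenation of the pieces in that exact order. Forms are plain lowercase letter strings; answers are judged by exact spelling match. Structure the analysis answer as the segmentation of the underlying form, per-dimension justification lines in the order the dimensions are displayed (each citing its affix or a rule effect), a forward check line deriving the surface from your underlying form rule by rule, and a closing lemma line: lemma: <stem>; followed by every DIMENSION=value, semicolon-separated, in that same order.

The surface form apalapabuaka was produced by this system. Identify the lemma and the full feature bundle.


underlying: ap-lapbuak-a
RANK=ak - signalled by the affix ap-
ASPECT=fe - signalled by the affix -a
check: aplapbuaka -> apalapabuaka
lemma: lapbuak; RANK=ak; ASPECT=fe


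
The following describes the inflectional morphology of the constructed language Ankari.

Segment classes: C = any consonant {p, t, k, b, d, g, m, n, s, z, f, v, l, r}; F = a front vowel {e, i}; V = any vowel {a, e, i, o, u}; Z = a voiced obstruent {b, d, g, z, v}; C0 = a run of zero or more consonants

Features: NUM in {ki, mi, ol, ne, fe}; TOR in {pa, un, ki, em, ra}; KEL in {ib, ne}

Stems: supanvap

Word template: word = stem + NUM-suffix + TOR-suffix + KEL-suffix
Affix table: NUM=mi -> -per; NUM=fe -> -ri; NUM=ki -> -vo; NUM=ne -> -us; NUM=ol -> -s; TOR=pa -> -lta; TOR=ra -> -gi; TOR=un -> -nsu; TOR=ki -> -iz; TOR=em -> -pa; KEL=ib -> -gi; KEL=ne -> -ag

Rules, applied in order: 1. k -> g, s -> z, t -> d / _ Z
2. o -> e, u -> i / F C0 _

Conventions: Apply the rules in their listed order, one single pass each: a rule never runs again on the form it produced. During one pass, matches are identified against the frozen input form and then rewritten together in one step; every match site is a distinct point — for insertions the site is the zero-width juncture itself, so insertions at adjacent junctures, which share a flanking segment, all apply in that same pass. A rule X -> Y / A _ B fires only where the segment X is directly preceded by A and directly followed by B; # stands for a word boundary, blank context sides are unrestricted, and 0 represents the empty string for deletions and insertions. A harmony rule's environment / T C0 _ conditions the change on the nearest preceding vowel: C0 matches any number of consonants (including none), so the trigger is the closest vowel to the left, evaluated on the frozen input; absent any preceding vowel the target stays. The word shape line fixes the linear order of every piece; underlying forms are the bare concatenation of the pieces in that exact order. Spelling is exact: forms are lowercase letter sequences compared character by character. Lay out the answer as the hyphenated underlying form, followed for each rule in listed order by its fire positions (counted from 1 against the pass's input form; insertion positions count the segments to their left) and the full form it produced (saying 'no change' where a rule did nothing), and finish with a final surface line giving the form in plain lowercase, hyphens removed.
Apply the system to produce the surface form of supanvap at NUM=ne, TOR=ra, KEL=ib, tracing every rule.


underlying: supanvap-us-gi-gi
1. k -> g, s -> z, t -> d / _ Z: fires at position(s) 10: supanvapuzgigi
2. o -> e, u -> i / F C0 _: no change
surface: supanvapuzgigi


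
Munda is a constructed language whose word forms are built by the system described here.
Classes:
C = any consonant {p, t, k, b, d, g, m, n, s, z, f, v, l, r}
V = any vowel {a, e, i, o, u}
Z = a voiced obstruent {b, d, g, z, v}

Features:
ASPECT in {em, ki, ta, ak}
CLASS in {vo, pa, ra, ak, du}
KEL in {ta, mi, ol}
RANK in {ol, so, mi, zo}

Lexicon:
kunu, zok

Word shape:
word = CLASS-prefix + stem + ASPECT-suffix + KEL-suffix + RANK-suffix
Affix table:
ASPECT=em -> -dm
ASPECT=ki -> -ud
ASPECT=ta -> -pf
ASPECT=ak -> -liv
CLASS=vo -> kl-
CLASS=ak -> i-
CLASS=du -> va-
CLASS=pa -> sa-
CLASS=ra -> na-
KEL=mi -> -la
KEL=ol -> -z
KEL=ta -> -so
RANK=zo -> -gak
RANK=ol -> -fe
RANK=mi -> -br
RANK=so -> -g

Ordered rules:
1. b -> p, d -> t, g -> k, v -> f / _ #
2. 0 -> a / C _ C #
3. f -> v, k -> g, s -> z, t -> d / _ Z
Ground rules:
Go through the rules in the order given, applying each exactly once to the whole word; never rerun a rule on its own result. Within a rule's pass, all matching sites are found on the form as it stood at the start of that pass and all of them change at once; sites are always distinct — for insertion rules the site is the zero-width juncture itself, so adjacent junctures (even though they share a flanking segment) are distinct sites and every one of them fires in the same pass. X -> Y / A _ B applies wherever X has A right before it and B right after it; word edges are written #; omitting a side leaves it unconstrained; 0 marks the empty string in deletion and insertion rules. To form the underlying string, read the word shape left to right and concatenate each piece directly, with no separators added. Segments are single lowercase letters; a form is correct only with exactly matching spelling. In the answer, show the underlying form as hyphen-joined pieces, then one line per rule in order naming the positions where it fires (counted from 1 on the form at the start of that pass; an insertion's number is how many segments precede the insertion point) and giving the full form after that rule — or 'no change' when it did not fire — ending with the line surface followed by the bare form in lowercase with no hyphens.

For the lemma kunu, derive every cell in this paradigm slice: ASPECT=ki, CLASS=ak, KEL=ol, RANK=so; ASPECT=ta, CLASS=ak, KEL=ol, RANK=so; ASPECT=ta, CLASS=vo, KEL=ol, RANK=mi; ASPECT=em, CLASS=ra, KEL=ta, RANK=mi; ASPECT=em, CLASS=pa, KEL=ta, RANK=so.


cell ASPECT=ki, CLASS=ak, KEL=ol, RANK=so:
underlying: i-kunu-ud-z-g
1. b -> p, d -> t, g -> k, v -> f / _ #: fires at position(s) 9: ikunuudzk
2. 0 -> a / C _ C #: inserts after position(s) 8: ikunuudzak
3. f -> v, k -> g, s -> z, t -> d / _ Z: no change
surface: ikunuudzak

cell ASPECT=ta, CLASS=ak, KEL=ol, RANK=so:
underlying: i-kunu-pf-z-g
1. b -> p, d -> t, g -> k, v -> f / _ #: fires at position(s) 9: ikunupfzk
2. 0 -> a / C _ C #: inserts after position(s) 8: ikunupfzak
3. f -> v, k -> g, s -> z, t -> d / _ Z: fires at position(s) 7: ikunupvzak
surface: ikunupvzak

cell ASPECT=ta, CLASS=vo, KEL=ol, RANK=mi:
underlying: kl-kunu-pf-z-br
1. b -> p, d -> t, g -> k, v -> f / _ #: no change
2. 0 -> a / C _ C #: inserts after position(s) 10: klkunupfzbar
3. f -> v, k -> g, s -> z, t -> d / _ Z: fires at position(s) 8: klkunupvzbar
surface: klkunupvzbar

cell ASPECT=em, CLASS=ra, KEL=ta, RANK=mi:
underlying: na-kunu-dm-so-br
1. b -> p, d -> t, g -> k, v -> f / _ #: no change
2. 0 -> a / C _ C #: inserts after position(s) 11: nakunudmsobar
3. f -> v, k -> g, s -> z, t -> d / _ Z: no change
surface: nakunudmsobar

cell ASPECT=em, CLASS=pa, KEL=ta, RANK=so:
underlying: sa-kunu-dm-so-g
1. b -> p, d -> t, g -> k, v -> f / _ #: fires at position(s) 11: sakunudmsok
2. 0 -> a / C _ C #: no change
3. f -> v, k -> g, s -> z, t -> d / _ Z: no change
surface: sakunudmsok


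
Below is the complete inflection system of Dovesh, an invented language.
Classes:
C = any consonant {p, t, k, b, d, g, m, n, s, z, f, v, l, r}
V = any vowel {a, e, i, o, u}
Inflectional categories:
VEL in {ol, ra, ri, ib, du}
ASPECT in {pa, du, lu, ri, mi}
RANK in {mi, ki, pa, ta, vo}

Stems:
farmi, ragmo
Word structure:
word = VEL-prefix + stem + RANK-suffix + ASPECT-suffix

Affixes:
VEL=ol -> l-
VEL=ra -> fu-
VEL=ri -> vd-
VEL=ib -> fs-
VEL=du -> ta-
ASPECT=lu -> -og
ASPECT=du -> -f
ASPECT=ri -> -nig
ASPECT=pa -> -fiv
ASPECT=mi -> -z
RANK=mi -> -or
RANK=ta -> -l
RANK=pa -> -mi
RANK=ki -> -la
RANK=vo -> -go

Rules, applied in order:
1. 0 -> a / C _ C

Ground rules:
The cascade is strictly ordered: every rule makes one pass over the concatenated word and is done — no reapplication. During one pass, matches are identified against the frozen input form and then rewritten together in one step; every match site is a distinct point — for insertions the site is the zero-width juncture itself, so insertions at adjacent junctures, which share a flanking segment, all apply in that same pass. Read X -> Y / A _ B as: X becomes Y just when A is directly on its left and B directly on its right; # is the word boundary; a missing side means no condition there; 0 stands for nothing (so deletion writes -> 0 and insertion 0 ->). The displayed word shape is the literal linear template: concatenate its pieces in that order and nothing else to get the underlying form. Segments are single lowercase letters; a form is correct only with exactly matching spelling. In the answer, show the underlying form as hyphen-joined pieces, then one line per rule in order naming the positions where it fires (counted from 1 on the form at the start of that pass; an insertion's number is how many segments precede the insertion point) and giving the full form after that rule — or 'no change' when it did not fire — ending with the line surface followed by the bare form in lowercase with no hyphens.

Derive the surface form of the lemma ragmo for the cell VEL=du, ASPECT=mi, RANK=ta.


underlying: ta-ragmo-l-z
1. 0 -> a / C _ C: inserts after position(s) 5, 8: taragamolaz
surface: taragamolaz


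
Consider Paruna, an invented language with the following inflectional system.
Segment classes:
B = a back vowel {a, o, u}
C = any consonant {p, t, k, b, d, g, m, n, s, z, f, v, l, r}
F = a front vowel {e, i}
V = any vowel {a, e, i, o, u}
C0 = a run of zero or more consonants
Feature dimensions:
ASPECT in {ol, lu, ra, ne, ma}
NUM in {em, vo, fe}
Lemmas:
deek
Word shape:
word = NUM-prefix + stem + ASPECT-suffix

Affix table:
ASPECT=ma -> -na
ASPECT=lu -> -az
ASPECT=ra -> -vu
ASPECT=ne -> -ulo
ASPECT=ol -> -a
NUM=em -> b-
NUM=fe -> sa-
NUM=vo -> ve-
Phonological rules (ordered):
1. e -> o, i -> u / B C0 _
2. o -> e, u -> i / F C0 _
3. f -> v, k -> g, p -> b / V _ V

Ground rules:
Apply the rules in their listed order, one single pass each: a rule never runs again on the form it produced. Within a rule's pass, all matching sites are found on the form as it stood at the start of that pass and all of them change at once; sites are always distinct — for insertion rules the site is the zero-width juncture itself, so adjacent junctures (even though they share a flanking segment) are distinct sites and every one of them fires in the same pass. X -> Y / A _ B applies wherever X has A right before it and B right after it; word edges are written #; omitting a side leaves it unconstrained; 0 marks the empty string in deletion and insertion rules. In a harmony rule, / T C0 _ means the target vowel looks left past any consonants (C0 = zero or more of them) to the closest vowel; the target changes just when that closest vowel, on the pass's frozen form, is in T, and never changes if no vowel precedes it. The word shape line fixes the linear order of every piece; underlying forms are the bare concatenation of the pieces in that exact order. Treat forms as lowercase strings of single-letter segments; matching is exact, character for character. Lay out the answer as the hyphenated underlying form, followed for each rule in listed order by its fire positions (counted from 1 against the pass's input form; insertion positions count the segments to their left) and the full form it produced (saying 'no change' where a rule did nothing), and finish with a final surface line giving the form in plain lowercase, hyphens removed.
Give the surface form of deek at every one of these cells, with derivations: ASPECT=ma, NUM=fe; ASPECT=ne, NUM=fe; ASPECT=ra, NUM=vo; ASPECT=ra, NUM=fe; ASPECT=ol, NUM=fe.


cell ASPECT=ma, NUM=fe:
underlying: sa-deek-na
1. e -> o, i -> u / B C0 _: fires at position(s) 4: sadoekna
2. o -> e, u -> i / F C0 _: no change
3. f -> v, k -> g, p -> b / V _ V: no change
surface: sadoekna

cell ASPECT=ne, NUM=fe:
underlying: sa-deek-ulo
1. e -> o, i -> u / B C0 _: fires at position(s) 4: sadoekulo
2. o -> e, u -> i / F C0 _: fires at position(s) 7: sadoekilo
3. f -> v, k -> g, p -> b / V _ V: fires at position(s) 6: sadoegilo
surface: sadoegilo

cell ASPECT=ra, NUM=vo:
underlying: ve-deek-vu
1. e -> o, i -> u / B C0 _: no change
2. o -> e, u -> i / F C0 _: fires at position(s) 8: vedeekvi
3. f -> v, k -> g, p -> b / V _ V: no change
surface: vedeekvi

cell ASPECT=ra, NUM=fe:
underlying: sa-deek-vu
1. e -> o, i -> u / B C0 _: fires at position(s) 4: sadoekvu
2. o -> e, u -> i / F C0 _: fires at position(s) 8: sadoekvi
3. f -> v, k -> g, p -> b / V _ V: no change
surface: sadoekvi

cell ASPECT=ol, NUM=fe:
underlying: sa-deek-a
1. e -> o, i -> u / B C0 _: fires at position(s) 4: sadoeka
2. o -> e, u -> i / F C0 _: no change
3. f -> v, k -> g, p -> b / V _ V: fires at position(s) 6: sadoega
surface: sadoega


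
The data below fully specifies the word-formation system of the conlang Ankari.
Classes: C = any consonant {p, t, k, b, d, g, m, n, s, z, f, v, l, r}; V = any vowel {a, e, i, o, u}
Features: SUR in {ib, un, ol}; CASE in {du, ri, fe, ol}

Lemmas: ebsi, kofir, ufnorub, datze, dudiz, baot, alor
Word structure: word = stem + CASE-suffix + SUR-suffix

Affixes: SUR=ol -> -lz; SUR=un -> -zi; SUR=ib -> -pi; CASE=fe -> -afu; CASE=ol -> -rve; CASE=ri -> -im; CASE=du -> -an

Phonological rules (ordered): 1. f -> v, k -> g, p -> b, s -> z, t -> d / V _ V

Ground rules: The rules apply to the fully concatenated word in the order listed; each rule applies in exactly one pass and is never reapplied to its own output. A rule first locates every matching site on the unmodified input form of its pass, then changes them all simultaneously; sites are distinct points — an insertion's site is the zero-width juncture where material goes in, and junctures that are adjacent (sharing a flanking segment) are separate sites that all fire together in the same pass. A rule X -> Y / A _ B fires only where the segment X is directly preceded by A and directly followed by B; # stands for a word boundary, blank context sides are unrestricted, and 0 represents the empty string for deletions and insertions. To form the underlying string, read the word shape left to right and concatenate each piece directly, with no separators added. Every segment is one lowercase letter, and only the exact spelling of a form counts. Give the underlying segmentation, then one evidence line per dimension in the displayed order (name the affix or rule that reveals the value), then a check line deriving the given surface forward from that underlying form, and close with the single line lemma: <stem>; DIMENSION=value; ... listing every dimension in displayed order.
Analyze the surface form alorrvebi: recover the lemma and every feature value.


underlying: alor-rve-pi
SUR=ib - signalled by the affix -pi
CASE=ol - signalled by the affix -rve
check: alorrvepi -> alorrvebi
lemma: alor; SUR=ib; CASE=ol


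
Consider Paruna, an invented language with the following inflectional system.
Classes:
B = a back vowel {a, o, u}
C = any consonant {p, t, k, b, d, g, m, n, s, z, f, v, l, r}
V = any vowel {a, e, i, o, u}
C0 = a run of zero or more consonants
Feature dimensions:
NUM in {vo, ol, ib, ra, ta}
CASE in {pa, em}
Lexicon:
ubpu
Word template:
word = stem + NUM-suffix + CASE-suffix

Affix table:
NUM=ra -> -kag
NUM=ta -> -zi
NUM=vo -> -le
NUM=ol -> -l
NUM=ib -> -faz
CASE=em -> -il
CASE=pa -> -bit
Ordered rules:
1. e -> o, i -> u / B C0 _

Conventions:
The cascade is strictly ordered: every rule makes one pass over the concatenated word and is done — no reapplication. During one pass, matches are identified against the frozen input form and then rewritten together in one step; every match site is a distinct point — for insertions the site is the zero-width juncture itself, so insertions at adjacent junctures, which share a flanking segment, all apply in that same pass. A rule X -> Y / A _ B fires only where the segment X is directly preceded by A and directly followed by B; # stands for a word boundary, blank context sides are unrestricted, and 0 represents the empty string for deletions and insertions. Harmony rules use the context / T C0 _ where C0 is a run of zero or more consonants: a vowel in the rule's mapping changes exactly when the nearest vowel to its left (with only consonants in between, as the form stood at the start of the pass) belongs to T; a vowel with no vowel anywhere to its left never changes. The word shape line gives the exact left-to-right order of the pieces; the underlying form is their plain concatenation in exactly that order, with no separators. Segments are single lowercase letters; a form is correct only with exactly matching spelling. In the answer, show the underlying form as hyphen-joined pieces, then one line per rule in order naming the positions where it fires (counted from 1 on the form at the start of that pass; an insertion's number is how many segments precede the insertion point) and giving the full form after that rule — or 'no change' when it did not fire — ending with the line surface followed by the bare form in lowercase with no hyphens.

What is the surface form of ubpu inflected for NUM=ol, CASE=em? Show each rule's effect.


underlying: ubpu-l-il
1. e -> o, i -> u / B C0 _: fires at position(s) 6: ubpulul
surface: ubpulul


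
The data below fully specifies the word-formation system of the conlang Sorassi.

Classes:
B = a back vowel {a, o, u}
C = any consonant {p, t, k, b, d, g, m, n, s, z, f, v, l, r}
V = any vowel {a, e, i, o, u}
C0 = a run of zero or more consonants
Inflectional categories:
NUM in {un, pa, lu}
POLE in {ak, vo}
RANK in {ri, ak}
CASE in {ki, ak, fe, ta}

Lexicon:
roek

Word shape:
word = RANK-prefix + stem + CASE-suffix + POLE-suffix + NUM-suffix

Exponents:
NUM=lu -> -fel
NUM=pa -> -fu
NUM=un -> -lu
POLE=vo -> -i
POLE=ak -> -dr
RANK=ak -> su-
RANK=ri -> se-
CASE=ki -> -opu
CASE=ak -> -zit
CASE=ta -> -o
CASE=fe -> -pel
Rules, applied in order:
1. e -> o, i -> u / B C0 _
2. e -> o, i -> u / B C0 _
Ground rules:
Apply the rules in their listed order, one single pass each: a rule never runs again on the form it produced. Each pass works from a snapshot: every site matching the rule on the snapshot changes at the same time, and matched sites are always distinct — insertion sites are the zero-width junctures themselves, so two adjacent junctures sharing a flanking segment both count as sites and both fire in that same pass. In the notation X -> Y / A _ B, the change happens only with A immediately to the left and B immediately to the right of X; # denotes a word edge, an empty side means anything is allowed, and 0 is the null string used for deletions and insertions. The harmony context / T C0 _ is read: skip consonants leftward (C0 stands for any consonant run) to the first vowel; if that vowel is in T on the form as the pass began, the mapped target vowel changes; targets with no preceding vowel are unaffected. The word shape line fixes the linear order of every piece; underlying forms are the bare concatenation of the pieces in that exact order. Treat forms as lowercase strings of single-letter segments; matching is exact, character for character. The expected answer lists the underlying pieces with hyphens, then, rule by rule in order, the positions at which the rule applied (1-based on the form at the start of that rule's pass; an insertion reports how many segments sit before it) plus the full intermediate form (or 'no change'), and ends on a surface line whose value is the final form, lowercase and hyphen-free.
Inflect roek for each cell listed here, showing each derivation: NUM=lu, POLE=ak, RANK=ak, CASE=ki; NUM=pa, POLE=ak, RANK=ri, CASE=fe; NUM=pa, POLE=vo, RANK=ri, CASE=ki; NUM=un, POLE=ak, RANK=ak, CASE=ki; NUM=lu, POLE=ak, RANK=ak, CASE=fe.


cell NUM=lu, POLE=ak, RANK=ak, CASE=ki:
underlying: su-roek-opu-dr-fel
1. e -> o, i -> u / B C0 _: fires at position(s) 5, 13: surookopudrfol
2. e -> o, i -> u / B C0 _: no change
surface: surookopudrfol

cell NUM=pa, POLE=ak, RANK=ri, CASE=fe:
underlying: se-roek-pel-dr-fu
1. e -> o, i -> u / B C0 _: fires at position(s) 5: serookpeldrfu
2. e -> o, i -> u / B C0 _: fires at position(s) 8: serookpoldrfu
surface: serookpoldrfu

cell NUM=pa, POLE=vo, RANK=ri, CASE=ki:
underlying: se-roek-opu-i-fu
1. e -> o, i -> u / B C0 _: fires at position(s) 5, 10: serookopuufu
2. e -> o, i -> u / B C0 _: no change
surface: serookopuufu

cell NUM=un, POLE=ak, RANK=ak, CASE=ki:
underlying: su-roek-opu-dr-lu
1. e -> o, i -> u / B C0 _: fires at position(s) 5: surookopudrlu
2. e -> o, i -> u / B C0 _: no change
surface: surookopudrlu

cell NUM=lu, POLE=ak, RANK=ak, CASE=fe:
underlying: su-roek-pel-dr-fel
1. e -> o, i -> u / B C0 _: fires at position(s) 5: surookpeldrfel
2. e -> o, i -> u / B C0 _: fires at position(s) 8: surookpoldrfel
surface: surookpoldrfel


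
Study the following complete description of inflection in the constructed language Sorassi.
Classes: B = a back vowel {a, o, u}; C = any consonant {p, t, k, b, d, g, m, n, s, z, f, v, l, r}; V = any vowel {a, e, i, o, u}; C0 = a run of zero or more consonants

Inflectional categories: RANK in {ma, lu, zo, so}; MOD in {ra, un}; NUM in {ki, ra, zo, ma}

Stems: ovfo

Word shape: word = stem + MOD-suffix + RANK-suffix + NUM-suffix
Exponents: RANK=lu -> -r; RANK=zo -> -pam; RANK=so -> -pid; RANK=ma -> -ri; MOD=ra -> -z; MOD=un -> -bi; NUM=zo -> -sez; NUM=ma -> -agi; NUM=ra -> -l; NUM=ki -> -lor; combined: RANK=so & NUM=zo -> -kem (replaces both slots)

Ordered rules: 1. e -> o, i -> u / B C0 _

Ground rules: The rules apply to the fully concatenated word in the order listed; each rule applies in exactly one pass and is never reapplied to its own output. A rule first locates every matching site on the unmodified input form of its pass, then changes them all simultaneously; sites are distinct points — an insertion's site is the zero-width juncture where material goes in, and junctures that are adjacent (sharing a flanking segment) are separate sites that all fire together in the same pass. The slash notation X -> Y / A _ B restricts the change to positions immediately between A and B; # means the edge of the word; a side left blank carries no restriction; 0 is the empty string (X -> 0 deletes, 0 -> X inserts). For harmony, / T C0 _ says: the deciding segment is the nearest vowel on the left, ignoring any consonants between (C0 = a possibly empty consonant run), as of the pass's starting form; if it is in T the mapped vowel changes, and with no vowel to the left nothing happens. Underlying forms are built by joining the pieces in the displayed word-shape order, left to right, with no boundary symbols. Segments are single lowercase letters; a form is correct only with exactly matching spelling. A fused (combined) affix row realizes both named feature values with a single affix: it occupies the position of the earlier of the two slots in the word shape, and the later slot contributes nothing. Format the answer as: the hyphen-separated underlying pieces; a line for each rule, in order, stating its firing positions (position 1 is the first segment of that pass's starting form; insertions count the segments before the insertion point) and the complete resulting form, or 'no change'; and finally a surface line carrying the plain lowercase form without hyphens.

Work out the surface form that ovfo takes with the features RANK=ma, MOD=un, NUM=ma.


underlying: ovfo-bi-ri-agi
1. e -> o, i -> u / B C0 _: fires at position(s) 6, 11: ovfoburiagu
surface: ovfoburiagu
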